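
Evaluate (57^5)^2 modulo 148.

65

(57)^5 ≡ 129 (mod 148)
(129)^2 ≡ 65 (mod 148)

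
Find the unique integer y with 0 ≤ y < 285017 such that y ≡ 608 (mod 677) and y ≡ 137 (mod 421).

677⁻¹ mod 421: 677×347 ≡ 1 (mod 421), so 677⁻¹ ≡ 347.
y = 608 + 677×((137 − 608)×347 mod 421) = 608 + 677×332 = 225372.

225372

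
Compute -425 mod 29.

10

-425 = -15*29 + 10, so -425 ≡ 10 (mod 29).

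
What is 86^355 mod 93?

86^1 ≡ 86 (mod 93)
86^2 ≡ 86^2 = 7396 ≡ 49 (mod 93)
86^4 ≡ 49^2 = 2401 ≡ 76 (mod 93)
86^8 ≡ 76^2 = 5776 ≡ 10 (mod 93)
86^16 ≡ 10^2 = 100 ≡ 7 (mod 93)
86^32 ≡ 7^2 = 49 (mod 93)
86^64 ≡ 49^2 = 2401 ≡ 76 (mod 93)
86^128 ≡ 76^2 = 5776 ≡ 10 (mod 93)
86^256 ≡ 10^2 = 100 ≡ 7 (mod 93)
86^355 = 86^256 · 86^64 · 86^32 · 86^2 · 86^1 ≡ 7 · 76 · 49 · 49 · 86 (mod 93).
Accumulate the product:
7 · 76 = 532 ≡ 67
67 · 49 = 3283 ≡ 28
28 · 49 = 1372 ≡ 70
70 · 86 = 6020 ≡ 68

68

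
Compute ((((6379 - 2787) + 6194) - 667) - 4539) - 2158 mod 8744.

6379 - 2787 = 3592
3592 + 6194 = 9786 ≡ 1042 (mod 8744)
1042 - 667 = 375
375 - 4539 = -4164 ≡ 4580 (mod 8744)
4580 - 2158 = 2422

2422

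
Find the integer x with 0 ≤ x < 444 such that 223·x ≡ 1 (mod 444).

223

By the extended Euclidean algorithm:
444 = 1×223 + 221
223 = 1×221 + 2
221 = 110×2 + 1
2 = 2×1 + 0
gcd(223, 444) = 1, so the inverse exists.
Back-substitute for 1:
1 = 1×221 − 110×2
  = −110×223 + 111×221
  = 111×444 − 221×223
So 223⁻¹ ≡ −221 ≡ 223 (mod 444).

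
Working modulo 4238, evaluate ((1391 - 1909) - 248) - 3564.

4146

1391 - 1909 = -518 ≡ 3720 (mod 4238)
3720 - 248 = 3472
3472 - 3564 = -92 ≡ 4146 (mod 4238)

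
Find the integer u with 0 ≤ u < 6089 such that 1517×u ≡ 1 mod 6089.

4929

6089 = 4×1517 + 21
1517 = 72×21 + 5
21 = 4×5 + 1
5 = 5×1 + 0
gcd(1517, 6089) = 1, so the inverse exists.
Bézout: 1 = 289×6089 − 1160×1517.
So 1517⁻¹ ≡ −1160 ≡ 4929 (mod 6089).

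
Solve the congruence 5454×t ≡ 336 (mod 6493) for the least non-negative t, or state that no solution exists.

3693

gcd(5454, 6493) = 1, so a unique solution mod 6493 exists.
5454⁻¹ ≡ 2156 (mod 6493).
t ≡ 2156×336 ≡ 3693 (mod 6493).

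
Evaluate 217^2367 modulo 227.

220

By square-and-multiply:
2367 in binary is 100100111111, i.e. 2367 = 2048 + 256 + 32 + 16 + 8 + 4 + 2 + 1.
217^1 ≡ 217 (mod 227)
217^2 ≡ 217^2 = 47089 ≡ 100 (mod 227)
217^4 ≡ 100^2 = 10000 ≡ 12 (mod 227)
217^8 ≡ 12^2 = 144 (mod 227)
217^16 ≡ 144^2 = 20736 ≡ 79 (mod 227)
217^32 ≡ 79^2 = 6241 ≡ 112 (mod 227)
217^64 ≡ 112^2 = 12544 ≡ 59 (mod 227)
217^128 ≡ 59^2 = 3481 ≡ 76 (mod 227)
217^256 ≡ 76^2 = 5776 ≡ 101 (mod 227)
217^512 ≡ 101^2 = 10201 ≡ 213 (mod 227)
217^1024 ≡ 213^2 = 45369 ≡ 196 (mod 227)
217^2048 ≡ 196^2 = 38416 ≡ 53 (mod 227)
217^2367 = 217^2048 * 217^256 * 217^32 * 217^16 * 217^8 * 217^4 * 217^2 * 217^1 ≡ 53 * 101 * 112 * 79 * 144 * 12 * 100 * 217 (mod 227).
Accumulate the product:
53 * 101 = 5353 ≡ 132
132 * 112 = 14784 ≡ 29
29 * 79 = 2291 ≡ 21
21 * 144 = 3024 ≡ 73
73 * 12 = 876 ≡ 195
195 * 100 = 19500 ≡ 205
205 * 217 = 44485 ≡ 220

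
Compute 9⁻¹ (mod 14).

14 = 1·9 + 5
9 = 1·5 + 4
5 = 1·4 + 1
4 = 4·1 + 0
gcd(9, 14) = 1, so the inverse exists.
Bézout: 1 = 2·14 − 3·9.
So 9⁻¹ ≡ −3 ≡ 11 (mod 14).

11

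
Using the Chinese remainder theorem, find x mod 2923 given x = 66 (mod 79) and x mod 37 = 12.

79⁻¹ mod 37: 79×15 ≡ 1 (mod 37), so 79⁻¹ ≡ 15.
x = 66 + 79×((12 − 66)×15 mod 37) = 66 + 79×4 = 382.

382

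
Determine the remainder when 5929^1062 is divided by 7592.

1

Using repeated squaring:
5929^1 ≡ 5929 (mod 7592)
5929^2 ≡ 5929^2 = 35153041 ≡ 2081 (mod 7592)
5929^4 ≡ 2081^2 = 4330561 ≡ 3121 (mod 7592)
5929^8 ≡ 3121^2 = 9740641 ≡ 105 (mod 7592)
5929^16 ≡ 105^2 = 11025 ≡ 3433 (mod 7592)
5929^32 ≡ 3433^2 = 11785489 ≡ 2705 (mod 7592)
5929^64 ≡ 2705^2 = 7317025 ≡ 5929 (mod 7592)
5929^128 ≡ 5929^2 = 35153041 ≡ 2081 (mod 7592)
5929^256 ≡ 2081^2 = 4330561 ≡ 3121 (mod 7592)
5929^512 ≡ 3121^2 = 9740641 ≡ 105 (mod 7592)
5929^1024 ≡ 105^2 = 11025 ≡ 3433 (mod 7592)
5929^1062 = 5929^1024 * 5929^32 * 5929^4 * 5929^2 ≡ 3433 * 2705 * 3121 * 2081 (mod 7592).
Accumulate the product:
3433 * 2705 = 9286265 ≡ 1249
1249 * 3121 = 3898129 ≡ 3433
3433 * 2081 = 7144073 ≡ 1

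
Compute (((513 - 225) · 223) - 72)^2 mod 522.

306

513 - 225 = 288
288 · 223 = 64224 ≡ 18 (mod 522)
18 - 72 = -54 ≡ 468 (mod 522)
(468)^2 ≡ 306 (mod 522)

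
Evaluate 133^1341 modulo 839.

795

By square-and-multiply:
1341 in binary is 10100111101, i.e. 1341 = 1024 + 256 + 32 + 16 + 8 + 4 + 1.
133^1 ≡ 133 (mod 839)
133^2 ≡ 133^2 = 17689 ≡ 70 (mod 839)
133^4 ≡ 70^2 = 4900 ≡ 705 (mod 839)
133^8 ≡ 705^2 = 497025 ≡ 337 (mod 839)
133^16 ≡ 337^2 = 113569 ≡ 304 (mod 839)
133^32 ≡ 304^2 = 92416 ≡ 126 (mod 839)
133^64 ≡ 126^2 = 15876 ≡ 774 (mod 839)
133^128 ≡ 774^2 = 599076 ≡ 30 (mod 839)
133^256 ≡ 30^2 = 900 ≡ 61 (mod 839)
133^512 ≡ 61^2 = 3721 ≡ 365 (mod 839)
133^1024 ≡ 365^2 = 133225 ≡ 663 (mod 839)
133^1341 = 133^1024 * 133^256 * 133^32 * 133^16 * 133^8 * 133^4 * 133^1 ≡ 663 * 61 * 126 * 304 * 337 * 705 * 133 (mod 839).
Accumulate the product:
663 * 61 = 40443 ≡ 171
171 * 126 = 21546 ≡ 571
571 * 304 = 173584 ≡ 750
750 * 337 = 252750 ≡ 211
211 * 705 = 148755 ≡ 252
252 * 133 = 33516 ≡ 795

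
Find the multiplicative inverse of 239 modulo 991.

821

Run the extended Euclidean algorithm:
991 = 4×239 + 35
239 = 6×35 + 29
35 = 1×29 + 6
29 = 4×6 + 5
6 = 1×5 + 1
5 = 5×1 + 0
gcd(239, 991) = 1, so the inverse exists.
Bézout: 1 = 41×991 − 170×239.
So 239⁻¹ ≡ −170 ≡ 821 (mod 991).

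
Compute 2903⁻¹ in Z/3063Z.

3063 = 1×2903 + 160
2903 = 18×160 + 23
160 = 6×23 + 22
23 = 1×22 + 1
22 = 22×1 + 0
gcd(2903, 3063) = 1, so the inverse exists.
Back-substitute for 1:
1 = 1×23 − 1×22
  = −1×160 + 7×23
  = 7×2903 − 127×160
  = −127×3063 + 134×2903
So 2903⁻¹ ≡ 134 (mod 3063).

134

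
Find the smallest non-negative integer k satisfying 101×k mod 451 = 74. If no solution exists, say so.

gcd(101, 451) = 1, so a unique solution mod 451 exists.
101⁻¹ ≡ 259 (mod 451).
k ≡ 259×74 ≡ 224 (mod 451).

224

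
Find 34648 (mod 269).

216

34648 = 128×269 + 216, so 34648 ≡ 216 (mod 269).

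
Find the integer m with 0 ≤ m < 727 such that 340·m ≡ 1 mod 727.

Run the extended Euclidean algorithm:
727 = 2×340 + 47
340 = 7×47 + 11
47 = 4×11 + 3
11 = 3×3 + 2
3 = 1×2 + 1
2 = 2×1 + 0
gcd(340, 727) = 1, so the inverse exists.
Bézout: 1 = 123×727 − 263×340.
So 340⁻¹ ≡ −263 ≡ 464 (mod 727).

464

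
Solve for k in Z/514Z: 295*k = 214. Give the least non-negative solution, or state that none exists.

gcd(295, 514) = 1, so a unique solution mod 514 exists.
295⁻¹ ≡ 115 (mod 514).
k ≡ 115*214 ≡ 452 (mod 514).

452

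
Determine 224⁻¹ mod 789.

Apply the Euclidean algorithm and back-substitute:
789 = 3*224 + 117
224 = 1*117 + 107
117 = 1*107 + 10
107 = 10*10 + 7
10 = 1*7 + 3
7 = 2*3 + 1
3 = 3*1 + 0
gcd(224, 789) = 1, so the inverse exists.
Back-substitute for 1:
1 = 1*7 − 2*3
  = −2*10 + 3*7
  = 3*107 − 32*10
  = −32*117 + 35*107
  = 35*224 − 67*117
  = −67*789 + 236*224
So 224⁻¹ ≡ 236 (mod 789).

236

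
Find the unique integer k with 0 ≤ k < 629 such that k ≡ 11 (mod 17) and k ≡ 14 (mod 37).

606

17⁻¹ mod 37: 17×24 ≡ 1 (mod 37), so 17⁻¹ ≡ 24.
k = 11 + 17×((14 − 11)×24 mod 37) = 11 + 17×35 = 606.
Check: 606 mod 17 = 11, 606 mod 37 = 14. ✓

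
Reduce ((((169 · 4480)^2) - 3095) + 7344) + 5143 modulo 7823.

169 · 4480 = 757120 ≡ 6112 (mod 7823)
(6112)^2 ≡ 1719 (mod 7823)
1719 - 3095 = -1376 ≡ 6447 (mod 7823)
6447 + 7344 = 13791 ≡ 5968 (mod 7823)
5968 + 5143 = 11111 ≡ 3288 (mod 7823)

3288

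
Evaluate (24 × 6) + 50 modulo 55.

24 × 6 = 144 ≡ 34 (mod 55)
34 + 50 = 84 ≡ 29 (mod 55)

29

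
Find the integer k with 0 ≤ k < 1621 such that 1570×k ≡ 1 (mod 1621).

By the extended Euclidean algorithm:
1621 = 1·1570 + 51
1570 = 30·51 + 40
51 = 1·40 + 11
40 = 3·11 + 7
11 = 1·7 + 4
7 = 1·4 + 3
4 = 1·3 + 1
3 = 3·1 + 0
gcd(1570, 1621) = 1, so the inverse exists.
Back-substitute for 1:
1 = 1·4 − 1·3
  = −1·7 + 2·4
  = 2·11 − 3·7
  = −3·40 + 11·11
  = 11·51 − 14·40
  = −14·1570 + 431·51
  = 431·1621 − 445·1570
So 1570⁻¹ ≡ −445 ≡ 1176 (mod 1621).

1176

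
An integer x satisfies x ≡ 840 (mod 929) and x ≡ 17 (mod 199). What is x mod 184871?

110462

929⁻¹ mod 199: 929*3 ≡ 1 (mod 199), so 929⁻¹ ≡ 3.
x = 840 + 929*((17 − 840)*3 mod 199) = 840 + 929*118 = 110462.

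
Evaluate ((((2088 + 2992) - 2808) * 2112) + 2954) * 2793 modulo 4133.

2088 + 2992 = 5080 ≡ 947 (mod 4133)
947 - 2808 = -1861 ≡ 2272 (mod 4133)
2272 * 2112 = 4798464 ≡ 51 (mod 4133)
51 + 2954 = 3005
3005 * 2793 = 8392965 ≡ 2975 (mod 4133)

2975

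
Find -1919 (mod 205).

131

-1919 = -10*205 + 131, so -1919 ≡ 131 (mod 205).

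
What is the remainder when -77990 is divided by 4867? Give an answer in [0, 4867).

4749

-77990 = -17·4867 + 4749, so -77990 ≡ 4749 (mod 4867).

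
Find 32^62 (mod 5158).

By square-and-multiply:
32^1 ≡ 32 (mod 5158)
32^2 ≡ 32^2 = 1024 (mod 5158)
32^4 ≡ 1024^2 = 1048576 ≡ 1502 (mod 5158)
32^8 ≡ 1502^2 = 2256004 ≡ 1958 (mod 5158)
32^16 ≡ 1958^2 = 3833764 ≡ 1370 (mod 5158)
32^32 ≡ 1370^2 = 1876900 ≡ 4546 (mod 5158)
32^62 = 32^32 * 32^16 * 32^8 * 32^4 * 32^2 ≡ 4546 * 1370 * 1958 * 1502 * 1024 (mod 5158).
Accumulate the product:
4546 * 1370 = 6228020 ≡ 2314
2314 * 1958 = 4530812 ≡ 2088
2088 * 1502 = 3136176 ≡ 112
112 * 1024 = 114688 ≡ 1212

1212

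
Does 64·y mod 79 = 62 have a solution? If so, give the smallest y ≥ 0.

gcd(64, 79) = 1, so a unique solution mod 79 exists.
64⁻¹ ≡ 21 (mod 79).
y ≡ 21·62 ≡ 38 (mod 79).

38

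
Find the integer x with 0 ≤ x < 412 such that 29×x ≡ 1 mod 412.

412 = 14·29 + 6
29 = 4·6 + 5
6 = 1·5 + 1
5 = 5·1 + 0
gcd(29, 412) = 1, so the inverse exists.
Bézout: 1 = 5·412 − 71·29.
So 29⁻¹ ≡ −71 ≡ 341 (mod 412).

341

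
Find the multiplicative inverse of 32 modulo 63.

2

63 = 1×32 + 31
32 = 1×31 + 1
31 = 31×1 + 0
gcd(32, 63) = 1, so the inverse exists.
Bézout: 1 = −1×63 + 2×32.
So 32⁻¹ ≡ 2 (mod 63).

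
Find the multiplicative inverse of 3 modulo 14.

5

Apply the Euclidean algorithm and back-substitute:
14 = 4×3 + 2
3 = 1×2 + 1
2 = 2×1 + 0
gcd(3, 14) = 1, so the inverse exists.
Back-substitute for 1:
1 = 1×3 − 1×2
  = −1×14 + 5×3
So 3⁻¹ ≡ 5 (mod 14).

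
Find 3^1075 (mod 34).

By square-and-multiply:
1075 in binary is 10000110011, i.e. 1075 = 1024 + 32 + 16 + 2 + 1.
3^1 ≡ 3 (mod 34)
3^2 ≡ 3^2 = 9 (mod 34)
3^4 ≡ 9^2 = 81 ≡ 13 (mod 34)
3^8 ≡ 13^2 = 169 ≡ 33 (mod 34)
3^16 ≡ 33^2 = 1089 ≡ 1 (mod 34)
3^32 ≡ 1^2 = 1 (mod 34)
3^64 ≡ 1^2 = 1 (mod 34)
3^128 ≡ 1^2 = 1 (mod 34)
3^256 ≡ 1^2 = 1 (mod 34)
3^512 ≡ 1^2 = 1 (mod 34)
3^1024 ≡ 1^2 = 1 (mod 34)
3^1075 = 3^1024 × 3^32 × 3^16 × 3^2 × 3^1 ≡ 1 × 1 × 1 × 9 × 3 (mod 34).
Accumulate the product:
1 × 1 = 1
1 × 1 = 1
1 × 9 = 9
9 × 3 = 27

27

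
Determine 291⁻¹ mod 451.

31

Apply the Euclidean algorithm and back-substitute:
451 = 1×291 + 160
291 = 1×160 + 131
160 = 1×131 + 29
131 = 4×29 + 15
29 = 1×15 + 14
15 = 1×14 + 1
14 = 14×1 + 0
gcd(291, 451) = 1, so the inverse exists.
Bézout: 1 = −20×451 + 31×291.
So 291⁻¹ ≡ 31 (mod 451).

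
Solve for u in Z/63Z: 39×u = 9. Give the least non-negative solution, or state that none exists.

18

gcd(39, 63) = 3, and 3 | 9, so solutions exist.
Divide through by 3: 13×u ≡ 3 (mod 21).
13⁻¹ ≡ 13 (mod 21).
u ≡ 13×3 ≡ 18 (mod 21).
The smallest non-negative solution is u = 18.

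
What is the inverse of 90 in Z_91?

90

Apply the Euclidean algorithm and back-substitute:
91 = 1·90 + 1
90 = 90·1 + 0
gcd(90, 91) = 1, so the inverse exists.
Back-substitute for 1:
1 = 1·91 − 1·90
So 90⁻¹ ≡ −1 ≡ 90 (mod 91).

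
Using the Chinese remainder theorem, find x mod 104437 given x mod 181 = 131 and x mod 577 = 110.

89545

181⁻¹ mod 577: 181×526 ≡ 1 (mod 577), so 181⁻¹ ≡ 526.
x = 131 + 181×((110 − 131)×526 mod 577) = 131 + 181×494 = 89545.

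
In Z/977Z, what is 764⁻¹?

By the extended Euclidean algorithm:
977 = 1×764 + 213
764 = 3×213 + 125
213 = 1×125 + 88
125 = 1×88 + 37
88 = 2×37 + 14
37 = 2×14 + 9
14 = 1×9 + 5
9 = 1×5 + 4
5 = 1×4 + 1
4 = 4×1 + 0
gcd(764, 977) = 1, so the inverse exists.
Bézout: 1 = 165×977 − 211×764.
So 764⁻¹ ≡ −211 ≡ 766 (mod 977).

766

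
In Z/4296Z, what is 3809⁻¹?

4049

Run the extended Euclidean algorithm:
4296 = 1×3809 + 487
3809 = 7×487 + 400
487 = 1×400 + 87
400 = 4×87 + 52
87 = 1×52 + 35
52 = 1×35 + 17
35 = 2×17 + 1
17 = 17×1 + 0
gcd(3809, 4296) = 1, so the inverse exists.
Back-substitute for 1:
1 = 1×35 − 2×17
  = −2×52 + 3×35
  = 3×87 − 5×52
  = −5×400 + 23×87
  = 23×487 − 28×400
  = −28×3809 + 219×487
  = 219×4296 − 247×3809
So 3809⁻¹ ≡ −247 ≡ 4049 (mod 4296).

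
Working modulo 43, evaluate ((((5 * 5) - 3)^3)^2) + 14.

5 * 5 = 25
25 - 3 = 22
(22)^3 ≡ 27 (mod 43)
(27)^2 ≡ 41 (mod 43)
41 + 14 = 55 ≡ 12 (mod 43)

12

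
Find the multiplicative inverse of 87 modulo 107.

16

Apply the Euclidean algorithm and back-substitute:
107 = 1×87 + 20
87 = 4×20 + 7
20 = 2×7 + 6
7 = 1×6 + 1
6 = 6×1 + 0
gcd(87, 107) = 1, so the inverse exists.
Bézout: 1 = −13×107 + 16×87.
So 87⁻¹ ≡ 16 (mod 107).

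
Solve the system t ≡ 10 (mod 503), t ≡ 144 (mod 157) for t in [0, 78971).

503⁻¹ mod 157: 503*54 ≡ 1 (mod 157), so 503⁻¹ ≡ 54.
t = 10 + 503*((144 − 10)*54 mod 157) = 10 + 503*14 = 7052.
Check: 7052 mod 503 = 10, 7052 mod 157 = 144. ✓

7052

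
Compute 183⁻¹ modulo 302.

Run the extended Euclidean algorithm:
302 = 1*183 + 119
183 = 1*119 + 64
119 = 1*64 + 55
64 = 1*55 + 9
55 = 6*9 + 1
9 = 9*1 + 0
gcd(183, 302) = 1, so the inverse exists.
Bézout: 1 = 20*302 − 33*183.
So 183⁻¹ ≡ −33 ≡ 269 (mod 302).

269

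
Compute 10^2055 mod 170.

90

By square-and-multiply:
2055 in binary is 100000000111, i.e. 2055 = 2048 + 4 + 2 + 1.
10^1 ≡ 10 (mod 170)
10^2 ≡ 10^2 = 100 (mod 170)
10^4 ≡ 100^2 = 10000 ≡ 140 (mod 170)
10^8 ≡ 140^2 = 19600 ≡ 50 (mod 170)
10^16 ≡ 50^2 = 2500 ≡ 120 (mod 170)
10^32 ≡ 120^2 = 14400 ≡ 120 (mod 170)
10^64 ≡ 120^2 = 14400 ≡ 120 (mod 170)
10^128 ≡ 120^2 = 14400 ≡ 120 (mod 170)
10^256 ≡ 120^2 = 14400 ≡ 120 (mod 170)
10^512 ≡ 120^2 = 14400 ≡ 120 (mod 170)
10^1024 ≡ 120^2 = 14400 ≡ 120 (mod 170)
10^2048 ≡ 120^2 = 14400 ≡ 120 (mod 170)
10^2055 = 10^2048 · 10^4 · 10^2 · 10^1 ≡ 120 · 140 · 100 · 10 (mod 170).
Accumulate the product:
120 · 140 = 16800 ≡ 140
140 · 100 = 14000 ≡ 60
60 · 10 = 600 ≡ 90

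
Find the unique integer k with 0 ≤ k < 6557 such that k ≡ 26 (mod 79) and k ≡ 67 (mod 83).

79⁻¹ mod 83: 79·62 ≡ 1 (mod 83), so 79⁻¹ ≡ 62.
k = 26 + 79·((67 − 26)·62 mod 83) = 26 + 79·52 = 4134.

4134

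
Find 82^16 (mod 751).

358

82^1 ≡ 82 (mod 751)
82^2 ≡ 82^2 = 6724 ≡ 716 (mod 751)
82^4 ≡ 716^2 = 512656 ≡ 474 (mod 751)
82^8 ≡ 474^2 = 224676 ≡ 127 (mod 751)
82^16 ≡ 127^2 = 16129 ≡ 358 (mod 751)
So 82^16 ≡ 358 (mod 751).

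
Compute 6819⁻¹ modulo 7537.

1879

Run the extended Euclidean algorithm:
7537 = 1*6819 + 718
6819 = 9*718 + 357
718 = 2*357 + 4
357 = 89*4 + 1
4 = 4*1 + 0
gcd(6819, 7537) = 1, so the inverse exists.
Bézout: 1 = −1700*7537 + 1879*6819.
So 6819⁻¹ ≡ 1879 (mod 7537).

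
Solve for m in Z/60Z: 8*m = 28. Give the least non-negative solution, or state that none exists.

gcd(8, 60) = 4, and 4 | 28, so solutions exist.
Divide through by 4: 2*m mod 15 = 7.
2⁻¹ ≡ 8 (mod 15).
m ≡ 8*7 ≡ 11 (mod 15).
The smallest non-negative solution is m = 11.

11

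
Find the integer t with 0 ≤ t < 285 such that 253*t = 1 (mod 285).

285 = 1·253 + 32
253 = 7·32 + 29
32 = 1·29 + 3
29 = 9·3 + 2
3 = 1·2 + 1
2 = 2·1 + 0
gcd(253, 285) = 1, so the inverse exists.
Back-substitute for 1:
1 = 1·3 − 1·2
  = −1·29 + 10·3
  = 10·32 − 11·29
  = −11·253 + 87·32
  = 87·285 − 98·253
So 253⁻¹ ≡ −98 ≡ 187 (mod 285).

187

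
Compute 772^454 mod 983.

521

Using repeated squaring:
454 in binary is 111000110, i.e. 454 = 256 + 128 + 64 + 4 + 2.
772^1 ≡ 772 (mod 983)
772^2 ≡ 772^2 = 595984 ≡ 286 (mod 983)
772^4 ≡ 286^2 = 81796 ≡ 207 (mod 983)
772^8 ≡ 207^2 = 42849 ≡ 580 (mod 983)
772^16 ≡ 580^2 = 336400 ≡ 214 (mod 983)
772^32 ≡ 214^2 = 45796 ≡ 578 (mod 983)
772^64 ≡ 578^2 = 334084 ≡ 847 (mod 983)
772^128 ≡ 847^2 = 717409 ≡ 802 (mod 983)
772^256 ≡ 802^2 = 643204 ≡ 322 (mod 983)
772^454 = 772^256 * 772^128 * 772^64 * 772^4 * 772^2 ≡ 322 * 802 * 847 * 207 * 286 (mod 983).
Accumulate the product:
322 * 802 = 258244 ≡ 698
698 * 847 = 591206 ≡ 423
423 * 207 = 87561 ≡ 74
74 * 286 = 21164 ≡ 521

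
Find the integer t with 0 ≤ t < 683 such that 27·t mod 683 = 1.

Run the extended Euclidean algorithm:
683 = 25×27 + 8
27 = 3×8 + 3
8 = 2×3 + 2
3 = 1×2 + 1
2 = 2×1 + 0
gcd(27, 683) = 1, so the inverse exists.
Back-substitute for 1:
1 = 1×3 − 1×2
  = −1×8 + 3×3
  = 3×27 − 10×8
  = −10×683 + 253×27
So 27⁻¹ ≡ 253 (mod 683).

253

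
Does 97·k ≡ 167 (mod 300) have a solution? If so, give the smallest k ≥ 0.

gcd(97, 300) = 1, so a unique solution mod 300 exists.
97⁻¹ ≡ 133 (mod 300).
k ≡ 133·167 ≡ 11 (mod 300).

11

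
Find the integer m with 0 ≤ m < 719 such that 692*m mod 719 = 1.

By the extended Euclidean algorithm:
719 = 1*692 + 27
692 = 25*27 + 17
27 = 1*17 + 10
17 = 1*10 + 7
10 = 1*7 + 3
7 = 2*3 + 1
3 = 3*1 + 0
gcd(692, 719) = 1, so the inverse exists.
Back-substitute for 1:
1 = 1*7 − 2*3
  = −2*10 + 3*7
  = 3*17 − 5*10
  = −5*27 + 8*17
  = 8*692 − 205*27
  = −205*719 + 213*692
So 692⁻¹ ≡ 213 (mod 719).

213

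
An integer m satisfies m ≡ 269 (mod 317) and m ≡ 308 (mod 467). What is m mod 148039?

115657

317⁻¹ mod 467: 317·165 ≡ 1 (mod 467), so 317⁻¹ ≡ 165.
m = 269 + 317·((308 − 269)·165 mod 467) = 269 + 317·364 = 115657.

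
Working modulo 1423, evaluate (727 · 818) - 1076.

219

727 · 818 = 594686 ≡ 1295 (mod 1423)
1295 - 1076 = 219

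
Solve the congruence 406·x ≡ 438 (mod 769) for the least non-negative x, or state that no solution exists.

gcd(406, 769) = 1, so a unique solution mod 769 exists.
406⁻¹ ≡ 161 (mod 769).
x ≡ 161·438 ≡ 539 (mod 769).

539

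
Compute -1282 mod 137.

-1282 = -10·137 + 88, so -1282 ≡ 88 (mod 137).

88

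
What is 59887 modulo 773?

59887 = 77*773 + 366, so 59887 ≡ 366 (mod 773).

366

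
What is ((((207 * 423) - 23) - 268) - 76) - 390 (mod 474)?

207 * 423 = 87561 ≡ 345 (mod 474)
345 - 23 = 322
322 - 268 = 54
54 - 76 = -22 ≡ 452 (mod 474)
452 - 390 = 62

62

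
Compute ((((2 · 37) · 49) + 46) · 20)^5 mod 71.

23

2 · 37 = 74 ≡ 3 (mod 71)
3 · 49 = 147 ≡ 5 (mod 71)
5 + 46 = 51
51 · 20 = 1020 ≡ 26 (mod 71)
(26)^5 ≡ 23 (mod 71)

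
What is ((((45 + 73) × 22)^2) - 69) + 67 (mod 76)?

45 + 73 = 118 ≡ 42 (mod 76)
42 × 22 = 924 ≡ 12 (mod 76)
(12)^2 ≡ 68 (mod 76)
68 - 69 = -1 ≡ 75 (mod 76)
75 + 67 = 142 ≡ 66 (mod 76)

66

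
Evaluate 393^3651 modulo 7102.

6015

3651 in binary is 111001000011, i.e. 3651 = 2048 + 1024 + 512 + 64 + 2 + 1.
393^1 ≡ 393 (mod 7102)
393^2 ≡ 393^2 = 154449 ≡ 5307 (mod 7102)
393^4 ≡ 5307^2 = 28164249 ≡ 4819 (mod 7102)
393^8 ≡ 4819^2 = 23222761 ≡ 6323 (mod 7102)
393^16 ≡ 6323^2 = 39980329 ≡ 3171 (mod 7102)
393^32 ≡ 3171^2 = 10055241 ≡ 5911 (mod 7102)
393^64 ≡ 5911^2 = 34939921 ≡ 5183 (mod 7102)
393^128 ≡ 5183^2 = 26863489 ≡ 3725 (mod 7102)
393^256 ≡ 3725^2 = 13875625 ≡ 5419 (mod 7102)
393^512 ≡ 5419^2 = 29365561 ≡ 5893 (mod 7102)
393^1024 ≡ 5893^2 = 34727449 ≡ 5771 (mod 7102)
393^2048 ≡ 5771^2 = 33304441 ≡ 3163 (mod 7102)
393^3651 = 393^2048 × 393^1024 × 393^512 × 393^64 × 393^2 × 393^1 ≡ 3163 × 5771 × 5893 × 5183 × 5307 × 393 (mod 7102).
Accumulate the product:
3163 × 5771 = 18253673 ≡ 1533
1533 × 5893 = 9033969 ≡ 225
225 × 5183 = 1166175 ≡ 1447
1447 × 5307 = 7679229 ≡ 1967
1967 × 393 = 773031 ≡ 6015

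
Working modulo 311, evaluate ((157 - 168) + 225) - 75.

157 - 168 = -11 ≡ 300 (mod 311)
300 + 225 = 525 ≡ 214 (mod 311)
214 - 75 = 139

139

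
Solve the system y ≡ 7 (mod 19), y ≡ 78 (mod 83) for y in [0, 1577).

19⁻¹ mod 83: 19·35 ≡ 1 (mod 83), so 19⁻¹ ≡ 35.
y = 7 + 19·((78 − 7)·35 mod 83) = 7 + 19·78 = 1489.
Check: 1489 mod 19 = 7, 1489 mod 83 = 78. ✓

1489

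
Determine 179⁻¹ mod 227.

227 = 1*179 + 48
179 = 3*48 + 35
48 = 1*35 + 13
35 = 2*13 + 9
13 = 1*9 + 4
9 = 2*4 + 1
4 = 4*1 + 0
gcd(179, 227) = 1, so the inverse exists.
Back-substitute for 1:
1 = 1*9 − 2*4
  = −2*13 + 3*9
  = 3*35 − 8*13
  = −8*48 + 11*35
  = 11*179 − 41*48
  = −41*227 + 52*179
So 179⁻¹ ≡ 52 (mod 227).

52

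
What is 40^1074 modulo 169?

1074 in binary is 10000110010, i.e. 1074 = 1024 + 32 + 16 + 2.
40^1 ≡ 40 (mod 169)
40^2 ≡ 40^2 = 1600 ≡ 79 (mod 169)
40^4 ≡ 79^2 = 6241 ≡ 157 (mod 169)
40^8 ≡ 157^2 = 24649 ≡ 144 (mod 169)
40^16 ≡ 144^2 = 20736 ≡ 118 (mod 169)
40^32 ≡ 118^2 = 13924 ≡ 66 (mod 169)
40^64 ≡ 66^2 = 4356 ≡ 131 (mod 169)
40^128 ≡ 131^2 = 17161 ≡ 92 (mod 169)
40^256 ≡ 92^2 = 8464 ≡ 14 (mod 169)
40^512 ≡ 14^2 = 196 ≡ 27 (mod 169)
40^1024 ≡ 27^2 = 729 ≡ 53 (mod 169)
40^1074 = 40^1024 × 40^32 × 40^16 × 40^2 ≡ 53 × 66 × 118 × 79 (mod 169).
Accumulate the product:
53 × 66 = 3498 ≡ 118
118 × 118 = 13924 ≡ 66
66 × 79 = 5214 ≡ 144

144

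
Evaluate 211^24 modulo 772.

305

211^1 ≡ 211 (mod 772)
211^2 ≡ 211^2 = 44521 ≡ 517 (mod 772)
211^4 ≡ 517^2 = 267289 ≡ 177 (mod 772)
211^8 ≡ 177^2 = 31329 ≡ 449 (mod 772)
211^16 ≡ 449^2 = 201601 ≡ 109 (mod 772)
211^24 = 211^16 × 211^8 ≡ 109 × 449 (mod 772).
109 × 449 = 48941 ≡ 305 (mod 772).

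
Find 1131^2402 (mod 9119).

2402 in binary is 100101100010, i.e. 2402 = 2048 + 256 + 64 + 32 + 2.
1131^1 ≡ 1131 (mod 9119)
1131^2 ≡ 1131^2 = 1279161 ≡ 2501 (mod 9119)
1131^4 ≡ 2501^2 = 6255001 ≡ 8486 (mod 9119)
1131^8 ≡ 8486^2 = 72012196 ≡ 8572 (mod 9119)
1131^16 ≡ 8572^2 = 73479184 ≡ 7401 (mod 9119)
1131^32 ≡ 7401^2 = 54774801 ≡ 6087 (mod 9119)
1131^64 ≡ 6087^2 = 37051569 ≡ 1072 (mod 9119)
1131^128 ≡ 1072^2 = 1149184 ≡ 190 (mod 9119)
1131^256 ≡ 190^2 = 36100 ≡ 8743 (mod 9119)
1131^512 ≡ 8743^2 = 76440049 ≡ 4591 (mod 9119)
1131^1024 ≡ 4591^2 = 21077281 ≡ 3272 (mod 9119)
1131^2048 ≡ 3272^2 = 10705984 ≡ 278 (mod 9119)
1131^2402 = 1131^2048 · 1131^256 · 1131^64 · 1131^32 · 1131^2 ≡ 278 · 8743 · 1072 · 6087 · 2501 (mod 9119).
Accumulate the product:
278 · 8743 = 2430554 ≡ 4900
4900 · 1072 = 5252800 ≡ 256
256 · 6087 = 1558272 ≡ 8042
8042 · 2501 = 20113042 ≡ 5647

5647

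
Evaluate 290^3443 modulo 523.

290^1 ≡ 290 (mod 523)
290^2 ≡ 290^2 = 84100 ≡ 420 (mod 523)
290^4 ≡ 420^2 = 176400 ≡ 149 (mod 523)
290^8 ≡ 149^2 = 22201 ≡ 235 (mod 523)
290^16 ≡ 235^2 = 55225 ≡ 310 (mod 523)
290^32 ≡ 310^2 = 96100 ≡ 391 (mod 523)
290^64 ≡ 391^2 = 152881 ≡ 165 (mod 523)
290^128 ≡ 165^2 = 27225 ≡ 29 (mod 523)
290^256 ≡ 29^2 = 841 ≡ 318 (mod 523)
290^512 ≡ 318^2 = 101124 ≡ 185 (mod 523)
290^1024 ≡ 185^2 = 34225 ≡ 230 (mod 523)
290^2048 ≡ 230^2 = 52900 ≡ 77 (mod 523)
290^3443 = 290^2048 × 290^1024 × 290^256 × 290^64 × 290^32 × 290^16 × 290^2 × 290^1 ≡ 77 × 230 × 318 × 165 × 391 × 310 × 420 × 290 (mod 523).
Accumulate the product:
77 × 230 = 17710 ≡ 451
451 × 318 = 143418 ≡ 116
116 × 165 = 19140 ≡ 312
312 × 391 = 121992 ≡ 133
133 × 310 = 41230 ≡ 436
436 × 420 = 183120 ≡ 70
70 × 290 = 20300 ≡ 426

426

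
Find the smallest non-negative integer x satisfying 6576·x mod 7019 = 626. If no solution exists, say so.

gcd(6576, 7019) = 1, so a unique solution mod 7019 exists.
6576⁻¹ ≡ 5086 (mod 7019).
x ≡ 5086·626 ≡ 4229 (mod 7019).

4229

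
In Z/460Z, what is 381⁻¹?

460 = 1·381 + 79
381 = 4·79 + 65
79 = 1·65 + 14
65 = 4·14 + 9
14 = 1·9 + 5
9 = 1·5 + 4
5 = 1·4 + 1
4 = 4·1 + 0
gcd(381, 460) = 1, so the inverse exists.
Bézout: 1 = 82·460 − 99·381.
So 381⁻¹ ≡ −99 ≡ 361 (mod 460).

361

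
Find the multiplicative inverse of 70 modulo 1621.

440

1621 = 23*70 + 11
70 = 6*11 + 4
11 = 2*4 + 3
4 = 1*3 + 1
3 = 3*1 + 0
gcd(70, 1621) = 1, so the inverse exists.
Bézout: 1 = −19*1621 + 440*70.
So 70⁻¹ ≡ 440 (mod 1621).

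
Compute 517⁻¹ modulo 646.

Run the extended Euclidean algorithm:
646 = 1×517 + 129
517 = 4×129 + 1
129 = 129×1 + 0
gcd(517, 646) = 1, so the inverse exists.
Back-substitute for 1:
1 = 1×517 − 4×129
  = −4×646 + 5×517
So 517⁻¹ ≡ 5 (mod 646).

5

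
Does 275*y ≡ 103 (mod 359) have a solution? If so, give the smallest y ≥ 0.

gcd(275, 359) = 1, so a unique solution mod 359 exists.
275⁻¹ ≡ 47 (mod 359).
y ≡ 47*103 ≡ 174 (mod 359).

174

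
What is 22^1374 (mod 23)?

By square-and-multiply:
1374 in binary is 10101011110, i.e. 1374 = 1024 + 256 + 64 + 16 + 8 + 4 + 2.
22^1 ≡ 22 (mod 23)
22^2 ≡ 22^2 = 484 ≡ 1 (mod 23)
22^4 ≡ 1^2 = 1 (mod 23)
22^8 ≡ 1^2 = 1 (mod 23)
22^16 ≡ 1^2 = 1 (mod 23)
22^32 ≡ 1^2 = 1 (mod 23)
22^64 ≡ 1^2 = 1 (mod 23)
22^128 ≡ 1^2 = 1 (mod 23)
22^256 ≡ 1^2 = 1 (mod 23)
22^512 ≡ 1^2 = 1 (mod 23)
22^1024 ≡ 1^2 = 1 (mod 23)
22^1374 = 22^1024 × 22^256 × 22^64 × 22^16 × 22^8 × 22^4 × 22^2 ≡ 1 × 1 × 1 × 1 × 1 × 1 × 1 (mod 23).
Accumulate the product:
1 × 1 = 1
1 × 1 = 1
1 × 1 = 1
1 × 1 = 1
1 × 1 = 1
1 × 1 = 1

1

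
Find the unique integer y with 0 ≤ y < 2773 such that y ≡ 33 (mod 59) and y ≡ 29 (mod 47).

59⁻¹ mod 47: 59·4 ≡ 1 (mod 47), so 59⁻¹ ≡ 4.
y = 33 + 59·((29 − 33)·4 mod 47) = 33 + 59·31 = 1862.

1862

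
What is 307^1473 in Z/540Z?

487

1473 in binary is 10111000001, i.e. 1473 = 1024 + 256 + 128 + 64 + 1.
307^1 ≡ 307 (mod 540)
307^2 ≡ 307^2 = 94249 ≡ 289 (mod 540)
307^4 ≡ 289^2 = 83521 ≡ 361 (mod 540)
307^8 ≡ 361^2 = 130321 ≡ 181 (mod 540)
307^16 ≡ 181^2 = 32761 ≡ 361 (mod 540)
307^32 ≡ 361^2 = 130321 ≡ 181 (mod 540)
307^64 ≡ 181^2 = 32761 ≡ 361 (mod 540)
307^128 ≡ 361^2 = 130321 ≡ 181 (mod 540)
307^256 ≡ 181^2 = 32761 ≡ 361 (mod 540)
307^512 ≡ 361^2 = 130321 ≡ 181 (mod 540)
307^1024 ≡ 181^2 = 32761 ≡ 361 (mod 540)
307^1473 = 307^1024 * 307^256 * 307^128 * 307^64 * 307^1 ≡ 361 * 361 * 181 * 361 * 307 (mod 540).
Accumulate the product:
361 * 361 = 130321 ≡ 181
181 * 181 = 32761 ≡ 361
361 * 361 = 130321 ≡ 181
181 * 307 = 55567 ≡ 487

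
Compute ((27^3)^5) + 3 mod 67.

(27)^3 ≡ 52 (mod 67)
(52)^5 ≡ 3 (mod 67)
3 + 3 = 6

6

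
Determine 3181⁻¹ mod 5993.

5993 = 1*3181 + 2812
3181 = 1*2812 + 369
2812 = 7*369 + 229
369 = 1*229 + 140
229 = 1*140 + 89
140 = 1*89 + 51
89 = 1*51 + 38
51 = 1*38 + 13
38 = 2*13 + 12
13 = 1*12 + 1
12 = 12*1 + 0
gcd(3181, 5993) = 1, so the inverse exists.
Back-substitute for 1:
1 = 1*13 − 1*12
  = −1*38 + 3*13
  = 3*51 − 4*38
  = −4*89 + 7*51
  = 7*140 − 11*89
  = −11*229 + 18*140
  = 18*369 − 29*229
  = −29*2812 + 221*369
  = 221*3181 − 250*2812
  = −250*5993 + 471*3181
So 3181⁻¹ ≡ 471 (mod 5993).

471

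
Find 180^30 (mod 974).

940

Using repeated squaring:
30 in binary is 11110, i.e. 30 = 16 + 8 + 4 + 2.
180^1 ≡ 180 (mod 974)
180^2 ≡ 180^2 = 32400 ≡ 258 (mod 974)
180^4 ≡ 258^2 = 66564 ≡ 332 (mod 974)
180^8 ≡ 332^2 = 110224 ≡ 162 (mod 974)
180^16 ≡ 162^2 = 26244 ≡ 920 (mod 974)
180^30 = 180^16 · 180^8 · 180^4 · 180^2 ≡ 920 · 162 · 332 · 258 (mod 974).
Accumulate the product:
920 · 162 = 149040 ≡ 18
18 · 332 = 5976 ≡ 132
132 · 258 = 34056 ≡ 940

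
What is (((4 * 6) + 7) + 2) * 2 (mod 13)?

1

4 * 6 = 24 ≡ 11 (mod 13)
11 + 7 = 18 ≡ 5 (mod 13)
5 + 2 = 7
7 * 2 = 14 ≡ 1 (mod 13)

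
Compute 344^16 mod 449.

344^1 ≡ 344 (mod 449)
344^2 ≡ 344^2 = 118336 ≡ 249 (mod 449)
344^4 ≡ 249^2 = 62001 ≡ 39 (mod 449)
344^8 ≡ 39^2 = 1521 ≡ 174 (mod 449)
344^16 ≡ 174^2 = 30276 ≡ 193 (mod 449)
So 344^16 ≡ 193 (mod 449).

193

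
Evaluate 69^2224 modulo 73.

4

By square-and-multiply:
2224 in binary is 100010110000, i.e. 2224 = 2048 + 128 + 32 + 16.
69^1 ≡ 69 (mod 73)
69^2 ≡ 69^2 = 4761 ≡ 16 (mod 73)
69^4 ≡ 16^2 = 256 ≡ 37 (mod 73)
69^8 ≡ 37^2 = 1369 ≡ 55 (mod 73)
69^16 ≡ 55^2 = 3025 ≡ 32 (mod 73)
69^32 ≡ 32^2 = 1024 ≡ 2 (mod 73)
69^64 ≡ 2^2 = 4 (mod 73)
69^128 ≡ 4^2 = 16 (mod 73)
69^256 ≡ 16^2 = 256 ≡ 37 (mod 73)
69^512 ≡ 37^2 = 1369 ≡ 55 (mod 73)
69^1024 ≡ 55^2 = 3025 ≡ 32 (mod 73)
69^2048 ≡ 32^2 = 1024 ≡ 2 (mod 73)
69^2224 = 69^2048 * 69^128 * 69^32 * 69^16 ≡ 2 * 16 * 2 * 32 (mod 73).
Accumulate the product:
2 * 16 = 32
32 * 2 = 64
64 * 32 = 2048 ≡ 4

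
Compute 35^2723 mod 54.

35^1 ≡ 35 (mod 54)
35^2 ≡ 35^2 = 1225 ≡ 37 (mod 54)
35^4 ≡ 37^2 = 1369 ≡ 19 (mod 54)
35^8 ≡ 19^2 = 361 ≡ 37 (mod 54)
35^16 ≡ 37^2 = 1369 ≡ 19 (mod 54)
35^32 ≡ 19^2 = 361 ≡ 37 (mod 54)
35^64 ≡ 37^2 = 1369 ≡ 19 (mod 54)
35^128 ≡ 19^2 = 361 ≡ 37 (mod 54)
35^256 ≡ 37^2 = 1369 ≡ 19 (mod 54)
35^512 ≡ 19^2 = 361 ≡ 37 (mod 54)
35^1024 ≡ 37^2 = 1369 ≡ 19 (mod 54)
35^2048 ≡ 19^2 = 361 ≡ 37 (mod 54)
35^2723 = 35^2048 · 35^512 · 35^128 · 35^32 · 35^2 · 35^1 ≡ 37 · 37 · 37 · 37 · 37 · 35 (mod 54).
Accumulate the product:
37 · 37 = 1369 ≡ 19
19 · 37 = 703 ≡ 1
1 · 37 = 37
37 · 37 = 1369 ≡ 19
19 · 35 = 665 ≡ 17

17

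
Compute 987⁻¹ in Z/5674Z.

Apply the Euclidean algorithm and back-substitute:
5674 = 5·987 + 739
987 = 1·739 + 248
739 = 2·248 + 243
248 = 1·243 + 5
243 = 48·5 + 3
5 = 1·3 + 2
3 = 1·2 + 1
2 = 2·1 + 0
gcd(987, 5674) = 1, so the inverse exists.
Back-substitute for 1:
1 = 1·3 − 1·2
  = −1·5 + 2·3
  = 2·243 − 97·5
  = −97·248 + 99·243
  = 99·739 − 295·248
  = −295·987 + 394·739
  = 394·5674 − 2265·987
So 987⁻¹ ≡ −2265 ≡ 3409 (mod 5674).

3409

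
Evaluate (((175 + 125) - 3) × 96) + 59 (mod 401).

175 + 125 = 300
300 - 3 = 297
297 × 96 = 28512 ≡ 41 (mod 401)
41 + 59 = 100

100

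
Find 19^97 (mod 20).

19

Using repeated squaring:
97 in binary is 1100001, i.e. 97 = 64 + 32 + 1.
19^1 ≡ 19 (mod 20)
19^2 ≡ 19^2 = 361 ≡ 1 (mod 20)
19^4 ≡ 1^2 = 1 (mod 20)
19^8 ≡ 1^2 = 1 (mod 20)
19^16 ≡ 1^2 = 1 (mod 20)
19^32 ≡ 1^2 = 1 (mod 20)
19^64 ≡ 1^2 = 1 (mod 20)
19^97 = 19^64 · 19^32 · 19^1 ≡ 1 · 1 · 19 (mod 20).
Accumulate the product:
1 · 1 = 1
1 · 19 = 19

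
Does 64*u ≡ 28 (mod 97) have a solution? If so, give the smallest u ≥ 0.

gcd(64, 97) = 1, so a unique solution mod 97 exists.
64⁻¹ ≡ 47 (mod 97).
u ≡ 47*28 ≡ 55 (mod 97).

55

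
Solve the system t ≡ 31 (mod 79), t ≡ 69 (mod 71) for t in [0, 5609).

4613

79⁻¹ mod 71: 79×9 ≡ 1 (mod 71), so 79⁻¹ ≡ 9.
t = 31 + 79×((69 − 31)×9 mod 71) = 31 + 79×58 = 4613.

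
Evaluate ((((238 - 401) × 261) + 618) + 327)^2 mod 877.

690

238 - 401 = -163 ≡ 714 (mod 877)
714 × 261 = 186354 ≡ 430 (mod 877)
430 + 618 = 1048 ≡ 171 (mod 877)
171 + 327 = 498
(498)^2 ≡ 690 (mod 877)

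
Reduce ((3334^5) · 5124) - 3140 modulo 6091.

4738

(3334)^5 ≡ 4716 (mod 6091)
4716 · 5124 = 24164784 ≡ 1787 (mod 6091)
1787 - 3140 = -1353 ≡ 4738 (mod 6091)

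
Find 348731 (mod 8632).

3451

348731 = 40×8632 + 3451, so 348731 ≡ 3451 (mod 8632).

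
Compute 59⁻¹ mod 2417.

Apply the Euclidean algorithm and back-substitute:
2417 = 40·59 + 57
59 = 1·57 + 2
57 = 28·2 + 1
2 = 2·1 + 0
gcd(59, 2417) = 1, so the inverse exists.
Bézout: 1 = 29·2417 − 1188·59.
So 59⁻¹ ≡ −1188 ≡ 1229 (mod 2417).

1229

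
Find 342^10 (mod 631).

Using repeated squaring:
10 in binary is 1010, i.e. 10 = 8 + 2.
342^1 ≡ 342 (mod 631)
342^2 ≡ 342^2 = 116964 ≡ 229 (mod 631)
342^4 ≡ 229^2 = 52441 ≡ 68 (mod 631)
342^8 ≡ 68^2 = 4624 ≡ 207 (mod 631)
342^10 = 342^8 · 342^2 ≡ 207 · 229 (mod 631).
207 · 229 = 47403 ≡ 78 (mod 631).

78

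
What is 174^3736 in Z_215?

174^1 ≡ 174 (mod 215)
174^2 ≡ 174^2 = 30276 ≡ 176 (mod 215)
174^4 ≡ 176^2 = 30976 ≡ 16 (mod 215)
174^8 ≡ 16^2 = 256 ≡ 41 (mod 215)
174^16 ≡ 41^2 = 1681 ≡ 176 (mod 215)
174^32 ≡ 176^2 = 30976 ≡ 16 (mod 215)
174^64 ≡ 16^2 = 256 ≡ 41 (mod 215)
174^128 ≡ 41^2 = 1681 ≡ 176 (mod 215)
174^256 ≡ 176^2 = 30976 ≡ 16 (mod 215)
174^512 ≡ 16^2 = 256 ≡ 41 (mod 215)
174^1024 ≡ 41^2 = 1681 ≡ 176 (mod 215)
174^2048 ≡ 176^2 = 30976 ≡ 16 (mod 215)
174^3736 = 174^2048 · 174^1024 · 174^512 · 174^128 · 174^16 · 174^8 ≡ 16 · 176 · 41 · 176 · 176 · 41 (mod 215).
Accumulate the product:
16 · 176 = 2816 ≡ 21
21 · 41 = 861 ≡ 1
1 · 176 = 176
176 · 176 = 30976 ≡ 16
16 · 41 = 656 ≡ 11

11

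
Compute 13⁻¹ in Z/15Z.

7

15 = 1*13 + 2
13 = 6*2 + 1
2 = 2*1 + 0
gcd(13, 15) = 1, so the inverse exists.
Bézout: 1 = −6*15 + 7*13.
So 13⁻¹ ≡ 7 (mod 15).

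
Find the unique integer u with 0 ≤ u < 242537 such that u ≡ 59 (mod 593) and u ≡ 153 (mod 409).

593⁻¹ mod 409: 593·389 ≡ 1 (mod 409), so 593⁻¹ ≡ 389.
u = 59 + 593·((153 − 59)·389 mod 409) = 59 + 593·165 = 97904.

97904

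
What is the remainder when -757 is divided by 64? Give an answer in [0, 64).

-757 = -12×64 + 11, so -757 ≡ 11 (mod 64).

11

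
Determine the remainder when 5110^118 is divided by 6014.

4128

Compute successive squares:
5110^1 ≡ 5110 (mod 6014)
5110^2 ≡ 5110^2 = 26112100 ≡ 5326 (mod 6014)
5110^4 ≡ 5326^2 = 28366276 ≡ 4252 (mod 6014)
5110^8 ≡ 4252^2 = 18079504 ≡ 1420 (mod 6014)
5110^16 ≡ 1420^2 = 2016400 ≡ 1710 (mod 6014)
5110^32 ≡ 1710^2 = 2924100 ≡ 1296 (mod 6014)
5110^64 ≡ 1296^2 = 1679616 ≡ 1710 (mod 6014)
5110^118 = 5110^64 · 5110^32 · 5110^16 · 5110^4 · 5110^2 ≡ 1710 · 1296 · 1710 · 4252 · 5326 (mod 6014).
Accumulate the product:
1710 · 1296 = 2216160 ≡ 3008
3008 · 1710 = 5143680 ≡ 1710
1710 · 4252 = 7270920 ≡ 6008
6008 · 5326 = 31998608 ≡ 4128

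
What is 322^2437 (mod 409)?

By square-and-multiply:
322^1 ≡ 322 (mod 409)
322^2 ≡ 322^2 = 103684 ≡ 207 (mod 409)
322^4 ≡ 207^2 = 42849 ≡ 313 (mod 409)
322^8 ≡ 313^2 = 97969 ≡ 218 (mod 409)
322^16 ≡ 218^2 = 47524 ≡ 80 (mod 409)
322^32 ≡ 80^2 = 6400 ≡ 265 (mod 409)
322^64 ≡ 265^2 = 70225 ≡ 286 (mod 409)
322^128 ≡ 286^2 = 81796 ≡ 405 (mod 409)
322^256 ≡ 405^2 = 164025 ≡ 16 (mod 409)
322^512 ≡ 16^2 = 256 (mod 409)
322^1024 ≡ 256^2 = 65536 ≡ 96 (mod 409)
322^2048 ≡ 96^2 = 9216 ≡ 218 (mod 409)
322^2437 = 322^2048 × 322^256 × 322^128 × 322^4 × 322^1 ≡ 218 × 16 × 405 × 313 × 322 (mod 409).
Accumulate the product:
218 × 16 = 3488 ≡ 216
216 × 405 = 87480 ≡ 363
363 × 313 = 113619 ≡ 326
326 × 322 = 104972 ≡ 268

268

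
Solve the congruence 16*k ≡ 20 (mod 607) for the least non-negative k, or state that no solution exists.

153

gcd(16, 607) = 1, so a unique solution mod 607 exists.
16⁻¹ ≡ 38 (mod 607).
k ≡ 38*20 ≡ 153 (mod 607).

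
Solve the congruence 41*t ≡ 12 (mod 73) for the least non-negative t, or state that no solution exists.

gcd(41, 73) = 1, so a unique solution mod 73 exists.
41⁻¹ ≡ 57 (mod 73).
t ≡ 57*12 ≡ 27 (mod 73).

27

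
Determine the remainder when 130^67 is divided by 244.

130^1 ≡ 130 (mod 244)
130^2 ≡ 130^2 = 16900 ≡ 64 (mod 244)
130^4 ≡ 64^2 = 4096 ≡ 192 (mod 244)
130^8 ≡ 192^2 = 36864 ≡ 20 (mod 244)
130^16 ≡ 20^2 = 400 ≡ 156 (mod 244)
130^32 ≡ 156^2 = 24336 ≡ 180 (mod 244)
130^64 ≡ 180^2 = 32400 ≡ 192 (mod 244)
130^67 = 130^64 * 130^2 * 130^1 ≡ 192 * 64 * 130 (mod 244).
Accumulate the product:
192 * 64 = 12288 ≡ 88
88 * 130 = 11440 ≡ 216

216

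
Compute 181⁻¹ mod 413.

251

413 = 2·181 + 51
181 = 3·51 + 28
51 = 1·28 + 23
28 = 1·23 + 5
23 = 4·5 + 3
5 = 1·3 + 2
3 = 1·2 + 1
2 = 2·1 + 0
gcd(181, 413) = 1, so the inverse exists.
Bézout: 1 = 71·413 − 162·181.
So 181⁻¹ ≡ −162 ≡ 251 (mod 413).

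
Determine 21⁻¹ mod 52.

5

52 = 2*21 + 10
21 = 2*10 + 1
10 = 10*1 + 0
gcd(21, 52) = 1, so the inverse exists.
Back-substitute for 1:
1 = 1*21 − 2*10
  = −2*52 + 5*21
So 21⁻¹ ≡ 5 (mod 52).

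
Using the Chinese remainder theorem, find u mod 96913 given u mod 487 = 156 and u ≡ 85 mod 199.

487⁻¹ mod 199: 487*161 ≡ 1 (mod 199), so 487⁻¹ ≡ 161.
u = 156 + 487*((85 − 156)*161 mod 199) = 156 + 487*111 = 54213.
Check: 54213 mod 487 = 156, 54213 mod 199 = 85. ✓

54213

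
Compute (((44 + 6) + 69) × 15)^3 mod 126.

63

44 + 6 = 50
50 + 69 = 119
119 × 15 = 1785 ≡ 21 (mod 126)
(21)^3 ≡ 63 (mod 126)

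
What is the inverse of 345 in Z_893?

By the extended Euclidean algorithm:
893 = 2·345 + 203
345 = 1·203 + 142
203 = 1·142 + 61
142 = 2·61 + 20
61 = 3·20 + 1
20 = 20·1 + 0
gcd(345, 893) = 1, so the inverse exists.
Back-substitute for 1:
1 = 1·61 − 3·20
  = −3·142 + 7·61
  = 7·203 − 10·142
  = −10·345 + 17·203
  = 17·893 − 44·345
So 345⁻¹ ≡ −44 ≡ 849 (mod 893).

849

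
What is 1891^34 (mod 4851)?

2080

34 in binary is 100010, i.e. 34 = 32 + 2.
1891^1 ≡ 1891 (mod 4851)
1891^2 ≡ 1891^2 = 3575881 ≡ 694 (mod 4851)
1891^4 ≡ 694^2 = 481636 ≡ 1387 (mod 4851)
1891^8 ≡ 1387^2 = 1923769 ≡ 2773 (mod 4851)
1891^16 ≡ 2773^2 = 7689529 ≡ 694 (mod 4851)
1891^32 ≡ 694^2 = 481636 ≡ 1387 (mod 4851)
1891^34 = 1891^32 × 1891^2 ≡ 1387 × 694 (mod 4851).
1387 × 694 = 962578 ≡ 2080 (mod 4851).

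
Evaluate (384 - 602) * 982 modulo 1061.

384 - 602 = -218 ≡ 843 (mod 1061)
843 * 982 = 827826 ≡ 246 (mod 1061)

246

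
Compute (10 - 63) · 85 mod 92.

3

10 - 63 = -53 ≡ 39 (mod 92)
39 · 85 = 3315 ≡ 3 (mod 92)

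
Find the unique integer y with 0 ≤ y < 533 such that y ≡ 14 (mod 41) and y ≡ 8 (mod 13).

41⁻¹ mod 13: 41*7 ≡ 1 (mod 13), so 41⁻¹ ≡ 7.
y = 14 + 41*((8 − 14)*7 mod 13) = 14 + 41*10 = 424.

424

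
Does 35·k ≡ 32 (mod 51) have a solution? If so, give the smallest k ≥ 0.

49

gcd(35, 51) = 1, so a unique solution mod 51 exists.
35⁻¹ ≡ 35 (mod 51).
k ≡ 35·32 ≡ 49 (mod 51).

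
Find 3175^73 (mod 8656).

3175^1 ≡ 3175 (mod 8656)
3175^2 ≡ 3175^2 = 10080625 ≡ 5041 (mod 8656)
3175^4 ≡ 5041^2 = 25411681 ≡ 6321 (mod 8656)
3175^8 ≡ 6321^2 = 39955041 ≡ 7601 (mod 8656)
3175^16 ≡ 7601^2 = 57775201 ≡ 5057 (mod 8656)
3175^32 ≡ 5057^2 = 25573249 ≡ 3425 (mod 8656)
3175^64 ≡ 3425^2 = 11730625 ≡ 1745 (mod 8656)
3175^73 = 3175^64 × 3175^8 × 3175^1 ≡ 1745 × 7601 × 3175 (mod 8656).
Accumulate the product:
1745 × 7601 = 13263745 ≡ 2753
2753 × 3175 = 8740775 ≡ 6871

6871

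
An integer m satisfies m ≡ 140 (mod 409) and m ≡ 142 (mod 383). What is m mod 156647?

409⁻¹ mod 383: 409×221 ≡ 1 (mod 383), so 409⁻¹ ≡ 221.
m = 140 + 409×((142 − 140)×221 mod 383) = 140 + 409×59 = 24271.

24271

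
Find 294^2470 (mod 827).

287

By square-and-multiply:
2470 in binary is 100110100110, i.e. 2470 = 2048 + 256 + 128 + 32 + 4 + 2.
294^1 ≡ 294 (mod 827)
294^2 ≡ 294^2 = 86436 ≡ 428 (mod 827)
294^4 ≡ 428^2 = 183184 ≡ 417 (mod 827)
294^8 ≡ 417^2 = 173889 ≡ 219 (mod 827)
294^16 ≡ 219^2 = 47961 ≡ 822 (mod 827)
294^32 ≡ 822^2 = 675684 ≡ 25 (mod 827)
294^64 ≡ 25^2 = 625 (mod 827)
294^128 ≡ 625^2 = 390625 ≡ 281 (mod 827)
294^256 ≡ 281^2 = 78961 ≡ 396 (mod 827)
294^512 ≡ 396^2 = 156816 ≡ 513 (mod 827)
294^1024 ≡ 513^2 = 263169 ≡ 183 (mod 827)
294^2048 ≡ 183^2 = 33489 ≡ 409 (mod 827)
294^2470 = 294^2048 × 294^256 × 294^128 × 294^32 × 294^4 × 294^2 ≡ 409 × 396 × 281 × 25 × 417 × 428 (mod 827).
Accumulate the product:
409 × 396 = 161964 ≡ 699
699 × 281 = 196419 ≡ 420
420 × 25 = 10500 ≡ 576
576 × 417 = 240192 ≡ 362
362 × 428 = 154936 ≡ 287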